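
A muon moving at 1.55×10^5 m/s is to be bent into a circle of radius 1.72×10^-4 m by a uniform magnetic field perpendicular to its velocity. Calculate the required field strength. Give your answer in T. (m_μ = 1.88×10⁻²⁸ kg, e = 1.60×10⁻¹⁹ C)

qvB = mv²/r gives B = mv/(qr).
B = (1.88×10^-28)(1.55×10^5) / [(1×1.60×10^-19)(1.72×10^-4)] = 1.06 T.

B ≈ 1.06 T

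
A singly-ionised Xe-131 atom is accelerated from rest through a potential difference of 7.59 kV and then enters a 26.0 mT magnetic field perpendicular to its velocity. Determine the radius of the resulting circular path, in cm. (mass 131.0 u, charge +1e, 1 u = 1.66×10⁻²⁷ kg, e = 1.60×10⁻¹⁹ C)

The kinetic energy gained is K = qV = (1×1.60×10^-19)(7590) = 1.21×10^-15 J.
v = √(2K/m) = 1.06×10^5 m/s.
r = mv/(qB) = (2.17×10^-25)(1.06×10^5) / [(1×1.60×10^-19)(0.0260)] = 5.52 m.

r ≈ 552 cm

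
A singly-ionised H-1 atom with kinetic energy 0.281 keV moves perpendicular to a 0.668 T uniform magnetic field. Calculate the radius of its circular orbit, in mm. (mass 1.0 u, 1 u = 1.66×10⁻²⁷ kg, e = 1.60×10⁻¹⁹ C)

Convert the energy: K = 0.281 keV = 4.50×10^-17 J.
v = √(2K/m) = √(2·4.50×10^-17/1.66×10^-27) = 2.33×10^5 m/s.
r = mv/(qB) = (1.66×10^-27)(2.33×10^5) / [(1×1.60×10^-19)(0.668)] = 3.61×10^-3 m.

r ≈ 3.61 mm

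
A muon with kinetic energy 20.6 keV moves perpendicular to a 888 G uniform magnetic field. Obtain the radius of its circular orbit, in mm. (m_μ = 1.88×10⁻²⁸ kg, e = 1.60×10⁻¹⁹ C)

r ≈ 78.4 mm

Convert the energy: K = 20.6 keV = 3.30×10^-15 J.
v = √(2K/m) = √(2·3.30×10^-15/1.88×10^-28) = 5.92×10^6 m/s.
r = mv/(qB) = (1.88×10^-28)(5.92×10^6) / [(1×1.60×10^-19)(0.0888)] = 0.0784 m.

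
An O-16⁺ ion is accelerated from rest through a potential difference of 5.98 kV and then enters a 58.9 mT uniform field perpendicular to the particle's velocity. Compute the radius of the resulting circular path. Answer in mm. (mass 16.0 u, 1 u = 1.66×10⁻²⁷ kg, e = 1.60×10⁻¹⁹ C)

r ≈ 756 mm

The kinetic energy gained is K = qV = (1×1.60×10^-19)(5980) = 9.57×10^-16 J.
v = √(2K/m) = 2.68×10^5 m/s.
r = mv/(qB) = (2.66×10^-26)(2.68×10^5) / [(1×1.60×10^-19)(0.0589)] = 0.756 m.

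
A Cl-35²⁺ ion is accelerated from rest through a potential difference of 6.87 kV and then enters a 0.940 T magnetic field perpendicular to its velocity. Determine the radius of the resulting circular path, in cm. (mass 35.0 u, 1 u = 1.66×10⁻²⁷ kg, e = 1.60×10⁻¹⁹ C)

r ≈ 5.31 cm

The kinetic energy gained is K = qV = (2×1.60×10^-19)(6870) = 2.20×10^-15 J.
v = √(2K/m) = 2.75×10^5 m/s.
r = mv/(qB) = (5.81×10^-26)(2.75×10^5) / [(2×1.60×10^-19)(0.940)] = 0.0531 m.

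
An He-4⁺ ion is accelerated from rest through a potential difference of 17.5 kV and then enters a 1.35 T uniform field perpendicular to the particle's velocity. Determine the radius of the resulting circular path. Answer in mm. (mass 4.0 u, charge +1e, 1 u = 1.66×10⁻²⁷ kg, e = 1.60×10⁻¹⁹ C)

The kinetic energy gained is K = qV = (1×1.60×10^-19)(1.75×10^4) = 2.80×10^-15 J.
v = √(2K/m) = 9.18×10^5 m/s.
r = mv/(qB) = (6.64×10^-27)(9.18×10^5) / [(1×1.60×10^-19)(1.35)] = 0.0282 m.

r ≈ 28.2 mm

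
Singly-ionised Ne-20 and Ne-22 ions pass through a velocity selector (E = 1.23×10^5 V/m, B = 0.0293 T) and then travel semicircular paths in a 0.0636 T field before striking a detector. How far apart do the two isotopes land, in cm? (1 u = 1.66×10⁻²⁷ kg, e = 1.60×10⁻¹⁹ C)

Both emerge at v = E/B₁ = 4.20×10^6 m/s.
r = mv/(qB₂), so r₁ = 13.70 m and r₂ = 15.07 m, giving Δr = 1.37 m.
After a semicircle each ion lands a diameter 2r from the entry slit, so the separation is 2Δr = 2.74 m.

Δd ≈ 274 cm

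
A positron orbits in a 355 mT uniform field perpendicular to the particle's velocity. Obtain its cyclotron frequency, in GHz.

f ≈ 9.92 GHz

f = qB/(2πm) = (1×1.60×10^-19)(0.355) / [2π(9.11×10^-31)] = 9.92×10^9 Hz.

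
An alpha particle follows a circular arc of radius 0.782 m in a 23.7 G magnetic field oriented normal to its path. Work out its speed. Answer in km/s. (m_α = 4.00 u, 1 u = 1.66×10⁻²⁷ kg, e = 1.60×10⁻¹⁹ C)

From qvB = mv²/r, v = qBr/m.
v = (2×1.60×10^-19)(2.37×10^-3)(0.782) / (6.64×10^-27) = 8.93×10^4 m/s.

v ≈ 89.3 km/s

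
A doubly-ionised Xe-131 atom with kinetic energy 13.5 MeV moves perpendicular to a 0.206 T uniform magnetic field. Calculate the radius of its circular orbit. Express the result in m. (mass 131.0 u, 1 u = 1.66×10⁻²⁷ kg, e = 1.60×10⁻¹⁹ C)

Convert the energy: K = 13.5 MeV = 2.16×10^-12 J.
v = √(2K/m) = √(2·2.16×10^-12/2.17×10^-25) = 4.46×10^6 m/s.
r = mv/(qB) = (2.17×10^-25)(4.46×10^6) / [(2×1.60×10^-19)(0.206)] = 14.7 m.

r ≈ 14.7 m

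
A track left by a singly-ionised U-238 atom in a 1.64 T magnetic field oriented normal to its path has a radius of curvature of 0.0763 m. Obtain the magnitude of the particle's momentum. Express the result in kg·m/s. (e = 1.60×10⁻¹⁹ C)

Since qvB = mv²/r, the momentum p = mv = qBr.
p = (1×1.60×10^-19)(1.64)(0.0763) = 2.00×10^-20 kg·m/s.

p ≈ 2.00×10^-20 kg·m/s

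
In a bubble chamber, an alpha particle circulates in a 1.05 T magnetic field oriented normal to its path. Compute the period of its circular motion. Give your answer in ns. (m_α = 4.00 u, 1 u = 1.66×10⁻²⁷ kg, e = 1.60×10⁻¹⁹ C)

The cyclotron period is independent of speed: T = 2πm/(qB).
T = 2π(6.64×10^-27) / [(2×1.60×10^-19)(1.05)] = 1.24×10^-7 s.

T ≈ 124 ns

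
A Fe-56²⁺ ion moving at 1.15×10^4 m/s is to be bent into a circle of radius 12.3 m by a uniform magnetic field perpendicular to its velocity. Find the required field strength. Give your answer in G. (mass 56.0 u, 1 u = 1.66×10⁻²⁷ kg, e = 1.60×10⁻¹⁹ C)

qvB = mv²/r gives B = mv/(qr).
B = (9.30×10^-26)(1.15×10^4) / [(2×1.60×10^-19)(12.3)] = 2.72×10^-4 T.

B ≈ 2.72 G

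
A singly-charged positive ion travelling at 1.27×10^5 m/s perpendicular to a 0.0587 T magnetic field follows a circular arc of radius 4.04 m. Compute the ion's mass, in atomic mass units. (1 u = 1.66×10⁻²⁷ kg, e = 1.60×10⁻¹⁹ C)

m ≈ 180 u

qvB = mv²/r ⇒ m = qBr/v.
m = (1×1.60×10^-19)(0.0587)(4.04) / (1.27×10^5) = 2.99×10^-25 kg = 180 u.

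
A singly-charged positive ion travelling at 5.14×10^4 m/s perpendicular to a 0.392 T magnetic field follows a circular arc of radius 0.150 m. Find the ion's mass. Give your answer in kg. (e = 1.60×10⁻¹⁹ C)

m ≈ 1.83×10^-25 kg

qvB = mv²/r ⇒ m = qBr/v.
m = (1×1.60×10^-19)(0.392)(0.150) / (5.14×10^4) = 1.83×10^-25 kg.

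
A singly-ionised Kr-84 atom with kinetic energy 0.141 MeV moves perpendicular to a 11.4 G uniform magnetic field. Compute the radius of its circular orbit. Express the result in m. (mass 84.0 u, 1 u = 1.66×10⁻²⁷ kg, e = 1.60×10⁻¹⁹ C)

Convert the energy: K = 0.141 MeV = 2.26×10^-14 J.
v = √(2K/m) = √(2·2.26×10^-14/1.39×10^-25) = 5.69×10^5 m/s.
r = mv/(qB) = (1.39×10^-25)(5.69×10^5) / [(1×1.60×10^-19)(1.14×10^-3)] = 435 m.

r ≈ 435 m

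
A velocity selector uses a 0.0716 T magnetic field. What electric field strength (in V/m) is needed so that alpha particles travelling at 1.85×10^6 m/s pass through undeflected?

E ≈ 1.32×10^5 V/m

qE = qvB ⇒ E = vB = (1.85×10^6)(0.0716) = 1.32×10^5 V/m.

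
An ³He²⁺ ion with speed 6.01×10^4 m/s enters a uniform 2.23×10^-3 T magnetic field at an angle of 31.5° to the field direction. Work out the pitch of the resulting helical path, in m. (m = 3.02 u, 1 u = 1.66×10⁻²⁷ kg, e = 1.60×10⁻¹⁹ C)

pitch ≈ 2.26 m

The velocity component along B is v∥ = v cos31.5° = 5.12×10^4 m/s.
The cyclotron period T = 2πm/(qB) = 4.41×10^-5 s is set by m, q, B alone.
Pitch = v∥·T = (5.12×10^4)(4.41×10^-5) = 2.26 m.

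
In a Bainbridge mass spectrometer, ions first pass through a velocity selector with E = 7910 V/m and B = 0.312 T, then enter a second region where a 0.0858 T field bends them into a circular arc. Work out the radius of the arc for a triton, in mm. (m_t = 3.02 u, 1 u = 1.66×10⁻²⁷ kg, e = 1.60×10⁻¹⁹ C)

r ≈ 9.26 mm

The selector passes v = E/B = 7910/0.312 = 2.54×10^4 m/s.
In the deflection region, r = mv/(qB₂) = (5.01×10^-27)(2.54×10^4) / [(1×1.60×10^-19)(0.0858)] = 9.26×10^-3 m.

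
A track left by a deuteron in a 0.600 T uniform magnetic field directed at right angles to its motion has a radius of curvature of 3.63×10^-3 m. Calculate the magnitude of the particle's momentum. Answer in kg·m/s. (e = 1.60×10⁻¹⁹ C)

p ≈ 3.48×10^-22 kg·m/s

Since qvB = mv²/r, the momentum p = mv = qBr.
p = (1×1.60×10^-19)(0.600)(3.63×10^-3) = 3.48×10^-22 kg·m/s.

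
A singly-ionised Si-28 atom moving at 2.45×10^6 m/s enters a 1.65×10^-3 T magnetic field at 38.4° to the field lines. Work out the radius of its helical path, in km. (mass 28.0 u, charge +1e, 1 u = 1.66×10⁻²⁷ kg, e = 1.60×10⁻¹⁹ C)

r ≈ 0.268 km

Only the perpendicular component v⊥ = v sin38.4° = 1.52×10^6 m/s is bent by the field.
r = m v⊥ /(qB) = (4.65×10^-26)(1.52×10^6) / [(1×1.60×10^-19)(1.65×10^-3)] = 268 m.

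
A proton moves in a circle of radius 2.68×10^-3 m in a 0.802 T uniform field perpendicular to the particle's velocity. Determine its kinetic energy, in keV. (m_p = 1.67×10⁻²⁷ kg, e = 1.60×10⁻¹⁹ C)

K ≈ 0.221 keV

v = qBr/m = (1×1.60×10^-19)(0.802)(2.68×10^-3) / (1.67×10^-27) = 2.06×10^5 m/s.
K = ½mv² = 0.5·(1.67×10^-27)·(2.06×10^5)² = 3.54×10^-17 J = 0.221 keV.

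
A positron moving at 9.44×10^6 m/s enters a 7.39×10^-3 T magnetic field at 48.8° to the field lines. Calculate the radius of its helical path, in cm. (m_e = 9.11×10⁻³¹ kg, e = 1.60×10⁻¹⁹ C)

r ≈ 0.547 cm

Only the perpendicular component v⊥ = v sin48.8° = 7.10×10^6 m/s is bent by the field.
r = m v⊥ /(qB) = (9.11×10^-31)(7.10×10^6) / [(1×1.60×10^-19)(7.39×10^-3)] = 5.47×10^-3 m.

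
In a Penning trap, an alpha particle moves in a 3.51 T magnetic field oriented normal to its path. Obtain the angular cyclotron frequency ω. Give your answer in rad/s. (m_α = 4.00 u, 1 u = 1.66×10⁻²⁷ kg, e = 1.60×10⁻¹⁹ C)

ω = qB/m = (2×1.60×10^-19)(3.51) / (6.64×10^-27) = 1.69×10^8 rad/s.

ω ≈ 1.69×10^8 rad/s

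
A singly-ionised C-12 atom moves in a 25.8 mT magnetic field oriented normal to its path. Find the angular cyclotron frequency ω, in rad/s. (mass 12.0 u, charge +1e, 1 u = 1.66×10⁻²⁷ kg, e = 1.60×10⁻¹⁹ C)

ω ≈ 2.07×10^5 rad/s

ω = qB/m = (1×1.60×10^-19)(0.0258) / (1.99×10^-26) = 2.07×10^5 rad/s.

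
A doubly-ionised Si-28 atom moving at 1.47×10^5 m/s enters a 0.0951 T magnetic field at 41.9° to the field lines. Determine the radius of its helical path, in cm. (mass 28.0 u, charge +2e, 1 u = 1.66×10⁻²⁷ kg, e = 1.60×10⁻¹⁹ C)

Only the perpendicular component v⊥ = v sin41.9° = 9.82×10^4 m/s is bent by the field.
r = m v⊥ /(qB) = (4.65×10^-26)(9.82×10^4) / [(2×1.60×10^-19)(0.0951)] = 0.150 m.

r ≈ 15.0 cm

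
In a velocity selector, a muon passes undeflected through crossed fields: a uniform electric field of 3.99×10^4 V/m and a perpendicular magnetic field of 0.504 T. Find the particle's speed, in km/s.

v ≈ 79.2 km/s

For zero net force, qE = qvB, so v = E/B.
v = (3.99×10^4) / (0.504) = 7.92×10^4 m/s.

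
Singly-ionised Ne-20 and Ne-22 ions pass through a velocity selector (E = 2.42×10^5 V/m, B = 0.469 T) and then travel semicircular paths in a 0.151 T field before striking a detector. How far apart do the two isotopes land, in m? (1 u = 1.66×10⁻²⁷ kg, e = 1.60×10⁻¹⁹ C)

Both emerge at v = E/B₁ = 5.16×10^5 m/s.
r = mv/(qB₂), so r₁ = 0.7091 m and r₂ = 0.7800 m, giving Δr = 0.0709 m.
After a semicircle each ion lands a diameter 2r from the entry slit, so the separation is 2Δr = 0.142 m.

Δd ≈ 0.142 m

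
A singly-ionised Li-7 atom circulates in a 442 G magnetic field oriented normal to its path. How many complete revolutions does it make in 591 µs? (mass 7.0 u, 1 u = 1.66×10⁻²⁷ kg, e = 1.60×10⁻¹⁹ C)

N = 57

T = 2πm/(qB) = 2π(1.162×10^-26) / [(1×1.60×10^-19)(0.0442)] = 1.0324×10^-5 s.
N = t/T = 5.91×10^-4 / 1.0324×10^-5 ≈ 57.25, so 57 complete revolutions.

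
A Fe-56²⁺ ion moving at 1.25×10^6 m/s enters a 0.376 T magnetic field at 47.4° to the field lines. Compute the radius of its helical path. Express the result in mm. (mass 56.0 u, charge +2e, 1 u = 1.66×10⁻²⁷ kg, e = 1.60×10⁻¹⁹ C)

Only the perpendicular component v⊥ = v sin47.4° = 9.20×10^5 m/s is bent by the field.
r = m v⊥ /(qB) = (9.30×10^-26)(9.20×10^5) / [(2×1.60×10^-19)(0.376)] = 0.711 m.

r ≈ 711 mm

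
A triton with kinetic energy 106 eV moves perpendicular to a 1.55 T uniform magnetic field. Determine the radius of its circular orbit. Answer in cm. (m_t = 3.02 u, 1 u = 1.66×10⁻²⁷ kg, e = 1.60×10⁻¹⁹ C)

r ≈ 0.166 cm

Convert the energy: K = 106 eV = 1.70×10^-17 J.
v = √(2K/m) = √(2·1.70×10^-17/5.01×10^-27) = 8.23×10^4 m/s.
r = mv/(qB) = (5.01×10^-27)(8.23×10^4) / [(1×1.60×10^-19)(1.55)] = 1.66×10^-3 m.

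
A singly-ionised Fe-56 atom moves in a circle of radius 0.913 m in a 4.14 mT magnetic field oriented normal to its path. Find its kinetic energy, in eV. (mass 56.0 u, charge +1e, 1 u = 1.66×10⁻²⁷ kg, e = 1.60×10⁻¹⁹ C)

v = qBr/m = (1×1.60×10^-19)(4.14×10^-3)(0.913) / (9.30×10^-26) = 6510 m/s.
K = ½mv² = 0.5·(9.30×10^-26)·(6510)² = 1.97×10^-18 J = 12.3 eV.

K ≈ 12.3 eV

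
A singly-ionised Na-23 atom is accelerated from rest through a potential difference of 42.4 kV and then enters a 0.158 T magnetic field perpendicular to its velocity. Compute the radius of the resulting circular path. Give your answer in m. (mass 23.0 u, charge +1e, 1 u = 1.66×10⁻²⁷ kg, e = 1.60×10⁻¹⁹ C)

The kinetic energy gained is K = qV = (1×1.60×10^-19)(4.24×10^4) = 6.78×10^-15 J.
v = √(2K/m) = 5.96×10^5 m/s.
r = mv/(qB) = (3.82×10^-26)(5.96×10^5) / [(1×1.60×10^-19)(0.158)] = 0.900 m.

r ≈ 0.900 m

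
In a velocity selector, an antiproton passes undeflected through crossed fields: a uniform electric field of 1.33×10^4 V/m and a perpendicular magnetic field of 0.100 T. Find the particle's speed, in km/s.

For zero net force, qE = qvB, so v = E/B.
v = (1.33×10^4) / (0.100) = 1.33×10^5 m/s.

v ≈ 133 km/s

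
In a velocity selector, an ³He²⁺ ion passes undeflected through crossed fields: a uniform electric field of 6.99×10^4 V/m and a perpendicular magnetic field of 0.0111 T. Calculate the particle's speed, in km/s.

v ≈ 6300 km/s

For zero net force, qE = qvB, so v = E/B.
v = (6.99×10^4) / (0.0111) = 6.30×10^6 m/s.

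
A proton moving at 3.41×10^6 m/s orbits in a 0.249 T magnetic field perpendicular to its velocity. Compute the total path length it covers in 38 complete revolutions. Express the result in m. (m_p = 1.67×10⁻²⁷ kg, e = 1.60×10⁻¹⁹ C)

r = mv/(qB) = 0.143 m, so one revolution covers 2πr = 0.898 m.
In 38 revolutions: L = 38·2πr = 34.1 m.

L ≈ 34.1 m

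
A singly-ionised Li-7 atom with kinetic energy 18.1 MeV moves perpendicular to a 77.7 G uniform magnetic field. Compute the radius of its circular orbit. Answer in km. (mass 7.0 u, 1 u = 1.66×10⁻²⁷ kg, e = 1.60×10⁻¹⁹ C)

r ≈ 0.209 km

Convert the energy: K = 18.1 MeV = 2.90×10^-12 J.
v = √(2K/m) = √(2·2.90×10^-12/1.16×10^-26) = 2.23×10^7 m/s.
r = mv/(qB) = (1.16×10^-26)(2.23×10^7) / [(1×1.60×10^-19)(7.77×10^-3)] = 209 m.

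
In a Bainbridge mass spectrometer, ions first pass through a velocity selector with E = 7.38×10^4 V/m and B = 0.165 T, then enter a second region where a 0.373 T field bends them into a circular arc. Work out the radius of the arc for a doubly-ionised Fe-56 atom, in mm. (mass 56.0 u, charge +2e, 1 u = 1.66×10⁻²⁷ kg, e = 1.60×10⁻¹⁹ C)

The selector passes v = E/B = 7.38×10^4/0.165 = 4.47×10^5 m/s.
In the deflection region, r = mv/(qB₂) = (9.30×10^-26)(4.47×10^5) / [(2×1.60×10^-19)(0.373)] = 0.348 m.

r ≈ 348 mm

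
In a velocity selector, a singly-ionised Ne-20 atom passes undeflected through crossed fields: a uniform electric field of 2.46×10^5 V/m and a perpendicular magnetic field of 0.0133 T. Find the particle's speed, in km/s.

v ≈ 18500 km/s

For zero net force, qE = qvB, so v = E/B.
v = (2.46×10^5) / (0.0133) = 1.85×10^7 m/s.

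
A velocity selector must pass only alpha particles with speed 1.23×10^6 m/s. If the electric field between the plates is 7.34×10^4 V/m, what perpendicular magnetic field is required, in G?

qE = qvB ⇒ B = E/v = (7.34×10^4) / (1.23×10^6) = 0.0597 T.

B ≈ 597 G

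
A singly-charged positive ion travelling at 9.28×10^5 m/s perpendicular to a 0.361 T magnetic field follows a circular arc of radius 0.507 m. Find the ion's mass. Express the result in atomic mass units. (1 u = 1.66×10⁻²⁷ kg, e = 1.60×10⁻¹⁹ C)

qvB = mv²/r ⇒ m = qBr/v.
m = (1×1.60×10^-19)(0.361)(0.507) / (9.28×10^5) = 3.16×10^-26 kg = 19.0 u.

m ≈ 19.0 u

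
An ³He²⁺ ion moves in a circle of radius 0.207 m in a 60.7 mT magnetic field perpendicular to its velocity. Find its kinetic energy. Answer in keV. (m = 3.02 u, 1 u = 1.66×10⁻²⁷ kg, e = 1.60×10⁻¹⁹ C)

K ≈ 10.1 keV

v = qBr/m = (2×1.60×10^-19)(0.0607)(0.207) / (5.01×10^-27) = 8.02×10^5 m/s.
K = ½mv² = 0.5·(5.01×10^-27)·(8.02×10^5)² = 1.61×10^-15 J = 10.1 keV.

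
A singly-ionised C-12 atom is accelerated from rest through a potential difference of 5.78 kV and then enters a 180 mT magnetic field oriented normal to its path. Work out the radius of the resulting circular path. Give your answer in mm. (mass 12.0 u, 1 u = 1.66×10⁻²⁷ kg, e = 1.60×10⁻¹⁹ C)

r ≈ 211 mm

The kinetic energy gained is K = qV = (1×1.60×10^-19)(5780) = 9.25×10^-16 J.
v = √(2K/m) = 3.05×10^5 m/s.
r = mv/(qB) = (1.99×10^-26)(3.05×10^5) / [(1×1.60×10^-19)(0.180)] = 0.211 m.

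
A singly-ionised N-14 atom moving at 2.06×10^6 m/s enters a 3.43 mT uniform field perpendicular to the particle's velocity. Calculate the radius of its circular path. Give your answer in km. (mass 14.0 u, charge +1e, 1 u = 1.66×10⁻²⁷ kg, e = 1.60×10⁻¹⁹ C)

The magnetic force provides the centripetal force: qvB = mv²/r, so r = mv/(qB).
r = (2.32×10^-26 kg)(2.06×10^6 m/s) / [(1×1.60×10^-19 C)(3.43×10^-3 T)] = 87.2 m.

r ≈ 0.0872 km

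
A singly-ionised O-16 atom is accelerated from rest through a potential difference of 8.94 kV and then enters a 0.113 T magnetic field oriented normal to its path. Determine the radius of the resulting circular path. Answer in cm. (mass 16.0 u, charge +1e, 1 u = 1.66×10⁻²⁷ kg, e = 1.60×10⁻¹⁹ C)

The kinetic energy gained is K = qV = (1×1.60×10^-19)(8940) = 1.43×10^-15 J.
v = √(2K/m) = 3.28×10^5 m/s.
r = mv/(qB) = (2.66×10^-26)(3.28×10^5) / [(1×1.60×10^-19)(0.113)] = 0.482 m.

r ≈ 48.2 cm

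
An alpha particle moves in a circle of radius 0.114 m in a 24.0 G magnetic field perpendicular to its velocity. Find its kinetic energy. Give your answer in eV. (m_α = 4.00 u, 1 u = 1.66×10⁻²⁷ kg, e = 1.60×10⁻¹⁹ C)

v = qBr/m = (2×1.60×10^-19)(2.40×10^-3)(0.114) / (6.64×10^-27) = 1.32×10^4 m/s.
K = ½mv² = 0.5·(6.64×10^-27)·(1.32×10^4)² = 5.77×10^-19 J = 3.61 eV.

K ≈ 3.61 eV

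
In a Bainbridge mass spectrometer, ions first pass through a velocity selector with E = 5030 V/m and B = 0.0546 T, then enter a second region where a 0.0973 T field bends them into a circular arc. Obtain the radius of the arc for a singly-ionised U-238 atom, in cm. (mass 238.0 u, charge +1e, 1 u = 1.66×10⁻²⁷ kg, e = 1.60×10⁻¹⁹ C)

r ≈ 234 cm

The selector passes v = E/B = 5030/0.0546 = 9.21×10^4 m/s.
In the deflection region, r = mv/(qB₂) = (3.95×10^-25)(9.21×10^4) / [(1×1.60×10^-19)(0.0973)] = 2.34 m.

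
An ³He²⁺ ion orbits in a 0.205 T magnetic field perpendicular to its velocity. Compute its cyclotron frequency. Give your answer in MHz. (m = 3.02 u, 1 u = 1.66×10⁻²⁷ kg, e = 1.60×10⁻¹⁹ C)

f = qB/(2πm) = (2×1.60×10^-19)(0.205) / [2π(5.01×10^-27)] = 2.08×10^6 Hz.

f ≈ 2.08 MHz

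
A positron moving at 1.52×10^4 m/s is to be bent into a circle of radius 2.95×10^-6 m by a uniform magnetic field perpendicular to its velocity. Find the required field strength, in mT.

qvB = mv²/r gives B = mv/(qr).
B = (9.11×10^-31)(1.52×10^4) / [(1×1.60×10^-19)(2.95×10^-6)] = 0.0293 T.

B ≈ 29.3 mT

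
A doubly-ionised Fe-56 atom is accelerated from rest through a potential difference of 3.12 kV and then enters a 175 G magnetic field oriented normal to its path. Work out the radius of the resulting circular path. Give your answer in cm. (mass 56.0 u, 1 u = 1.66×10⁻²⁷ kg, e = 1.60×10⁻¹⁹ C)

r ≈ 243 cm

The kinetic energy gained is K = qV = (2×1.60×10^-19)(3120) = 9.98×10^-16 J.
v = √(2K/m) = 1.47×10^5 m/s.
r = mv/(qB) = (9.30×10^-26)(1.47×10^5) / [(2×1.60×10^-19)(0.0175)] = 2.43 m.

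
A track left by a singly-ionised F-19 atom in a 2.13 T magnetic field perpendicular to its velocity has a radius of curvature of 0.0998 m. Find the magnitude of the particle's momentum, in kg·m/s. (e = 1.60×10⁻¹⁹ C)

p ≈ 3.40×10^-20 kg·m/s

Since qvB = mv²/r, the momentum p = mv = qBr.
p = (1×1.60×10^-19)(2.13)(0.0998) = 3.40×10^-20 kg·m/s.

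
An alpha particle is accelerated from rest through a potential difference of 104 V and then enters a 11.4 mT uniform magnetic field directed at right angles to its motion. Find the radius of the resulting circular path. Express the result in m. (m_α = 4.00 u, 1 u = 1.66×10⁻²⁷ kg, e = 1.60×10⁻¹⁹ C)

The kinetic energy gained is K = qV = (2×1.60×10^-19)(104) = 3.33×10^-17 J.
v = √(2K/m) = 1.00×10^5 m/s.
r = mv/(qB) = (6.64×10^-27)(1.00×10^5) / [(2×1.60×10^-19)(0.0114)] = 0.182 m.

r ≈ 0.182 m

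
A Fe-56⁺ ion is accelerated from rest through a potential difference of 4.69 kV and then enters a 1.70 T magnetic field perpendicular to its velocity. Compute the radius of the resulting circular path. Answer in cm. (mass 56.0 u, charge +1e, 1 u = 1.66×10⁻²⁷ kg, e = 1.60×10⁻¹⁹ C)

r ≈ 4.34 cm

The kinetic energy gained is K = qV = (1×1.60×10^-19)(4690) = 7.50×10^-16 J.
v = √(2K/m) = 1.27×10^5 m/s.
r = mv/(qB) = (9.30×10^-26)(1.27×10^5) / [(1×1.60×10^-19)(1.70)] = 0.0434 m.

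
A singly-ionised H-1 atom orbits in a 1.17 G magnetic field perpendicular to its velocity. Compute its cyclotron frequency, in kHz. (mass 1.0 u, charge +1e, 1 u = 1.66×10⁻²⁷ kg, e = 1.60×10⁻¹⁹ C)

f = qB/(2πm) = (1×1.60×10^-19)(1.17×10^-4) / [2π(1.66×10^-27)] = 1790 Hz.

f ≈ 1.79 kHz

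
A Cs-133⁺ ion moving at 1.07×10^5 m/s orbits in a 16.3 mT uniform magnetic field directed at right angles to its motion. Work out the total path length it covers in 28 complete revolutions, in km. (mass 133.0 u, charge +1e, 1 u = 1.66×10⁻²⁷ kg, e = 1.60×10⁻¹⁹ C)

r = mv/(qB) = 9.06 m, so one revolution covers 2πr = 56.9 m.
In 28 revolutions: L = 28·2πr = 1590 m.

L ≈ 1.59 km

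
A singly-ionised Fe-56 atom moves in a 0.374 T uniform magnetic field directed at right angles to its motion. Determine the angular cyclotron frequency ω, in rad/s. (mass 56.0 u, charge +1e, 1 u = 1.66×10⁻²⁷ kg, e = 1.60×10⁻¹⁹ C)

ω = qB/m = (1×1.60×10^-19)(0.374) / (9.30×10^-26) = 6.44×10^5 rad/s.

ω ≈ 6.44×10^5 rad/s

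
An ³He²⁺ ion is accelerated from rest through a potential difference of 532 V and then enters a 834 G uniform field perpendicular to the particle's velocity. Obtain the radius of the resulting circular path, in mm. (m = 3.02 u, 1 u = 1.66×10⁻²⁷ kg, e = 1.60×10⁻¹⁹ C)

r ≈ 49.0 mm

The kinetic energy gained is K = qV = (2×1.60×10^-19)(532) = 1.70×10^-16 J.
v = √(2K/m) = 2.61×10^5 m/s.
r = mv/(qB) = (5.01×10^-27)(2.61×10^5) / [(2×1.60×10^-19)(0.0834)] = 0.0490 m.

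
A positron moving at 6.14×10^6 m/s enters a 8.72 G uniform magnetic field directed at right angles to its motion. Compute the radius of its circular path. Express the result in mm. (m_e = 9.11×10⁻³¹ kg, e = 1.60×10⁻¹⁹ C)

r ≈ 40.1 mm

The magnetic force provides the centripetal force: qvB = mv²/r, so r = mv/(qB).
r = (9.11×10^-31 kg)(6.14×10^6 m/s) / [(1×1.60×10^-19 C)(8.72×10^-4 T)] = 0.0401 m.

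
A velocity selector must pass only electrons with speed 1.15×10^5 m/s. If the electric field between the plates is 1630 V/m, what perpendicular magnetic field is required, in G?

qE = qvB ⇒ B = E/v = (1630) / (1.15×10^5) = 0.0142 T.

B ≈ 142 G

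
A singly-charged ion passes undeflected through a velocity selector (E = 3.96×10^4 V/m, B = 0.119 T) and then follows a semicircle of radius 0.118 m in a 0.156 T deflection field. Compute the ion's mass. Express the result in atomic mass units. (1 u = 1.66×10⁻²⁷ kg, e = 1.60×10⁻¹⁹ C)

m ≈ 5.33 u

v = E/B₁ = 3.33×10^5 m/s.
From r = mv/(qB₂), m = qB₂r/v = (1×1.60×10^-19)(0.156)(0.118) / (3.33×10^5) = 8.85×10^-27 kg.
In atomic mass units: m = 8.85×10^-27 / 1.66×10^-27 = 5.33 u.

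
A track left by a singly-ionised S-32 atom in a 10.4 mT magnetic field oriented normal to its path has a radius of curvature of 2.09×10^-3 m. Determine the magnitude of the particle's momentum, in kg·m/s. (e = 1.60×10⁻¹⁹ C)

Since qvB = mv²/r, the momentum p = mv = qBr.
p = (1×1.60×10^-19)(0.0104)(2.09×10^-3) = 3.48×10^-24 kg·m/s.

p ≈ 3.48×10^-24 kg·m/s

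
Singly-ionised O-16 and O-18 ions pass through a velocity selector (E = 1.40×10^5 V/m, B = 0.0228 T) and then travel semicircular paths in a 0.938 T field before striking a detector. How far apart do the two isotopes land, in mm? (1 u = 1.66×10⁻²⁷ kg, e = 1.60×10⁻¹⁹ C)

Δd ≈ 272 mm

Both emerge at v = E/B₁ = 6.14×10^6 m/s.
r = mv/(qB₂), so r₁ = 1.087 m and r₂ = 1.223 m, giving Δr = 0.136 m.
After a semicircle each ion lands a diameter 2r from the entry slit, so the separation is 2Δr = 0.272 m.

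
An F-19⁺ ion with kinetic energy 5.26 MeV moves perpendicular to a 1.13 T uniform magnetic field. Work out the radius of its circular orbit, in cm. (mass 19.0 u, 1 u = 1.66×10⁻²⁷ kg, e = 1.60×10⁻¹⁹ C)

Convert the energy: K = 5.26 MeV = 8.42×10^-13 J.
v = √(2K/m) = √(2·8.42×10^-13/3.15×10^-26) = 7.31×10^6 m/s.
r = mv/(qB) = (3.15×10^-26)(7.31×10^6) / [(1×1.60×10^-19)(1.13)] = 1.27 m.

r ≈ 127 cm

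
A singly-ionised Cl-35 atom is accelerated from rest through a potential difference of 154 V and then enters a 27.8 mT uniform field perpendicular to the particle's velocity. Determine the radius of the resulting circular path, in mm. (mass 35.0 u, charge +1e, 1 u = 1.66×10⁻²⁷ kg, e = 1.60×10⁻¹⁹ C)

r ≈ 380 mm

The kinetic energy gained is K = qV = (1×1.60×10^-19)(154) = 2.46×10^-17 J.
v = √(2K/m) = 2.91×10^4 m/s.
r = mv/(qB) = (5.81×10^-26)(2.91×10^4) / [(1×1.60×10^-19)(0.0278)] = 0.380 m.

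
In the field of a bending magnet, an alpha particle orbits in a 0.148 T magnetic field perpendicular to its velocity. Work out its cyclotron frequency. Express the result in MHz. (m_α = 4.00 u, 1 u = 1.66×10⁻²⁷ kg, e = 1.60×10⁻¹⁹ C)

f ≈ 1.14 MHz

f = qB/(2πm) = (2×1.60×10^-19)(0.148) / [2π(6.64×10^-27)] = 1.14×10^6 Hz.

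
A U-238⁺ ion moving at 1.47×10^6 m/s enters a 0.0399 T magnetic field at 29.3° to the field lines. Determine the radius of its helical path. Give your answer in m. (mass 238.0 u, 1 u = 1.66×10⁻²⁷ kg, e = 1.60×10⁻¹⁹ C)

Only the perpendicular component v⊥ = v sin29.3° = 7.19×10^5 m/s is bent by the field.
r = m v⊥ /(qB) = (3.95×10^-25)(7.19×10^5) / [(1×1.60×10^-19)(0.0399)] = 44.5 m.

r ≈ 44.5 m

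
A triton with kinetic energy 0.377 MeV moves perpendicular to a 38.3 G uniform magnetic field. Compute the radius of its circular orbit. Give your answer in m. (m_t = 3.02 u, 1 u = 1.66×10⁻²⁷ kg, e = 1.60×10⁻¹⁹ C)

r ≈ 40.1 m

Convert the energy: K = 0.377 MeV = 6.03×10^-14 J.
v = √(2K/m) = √(2·6.03×10^-14/5.01×10^-27) = 4.91×10^6 m/s.
r = mv/(qB) = (5.01×10^-27)(4.91×10^6) / [(1×1.60×10^-19)(3.83×10^-3)] = 40.1 m.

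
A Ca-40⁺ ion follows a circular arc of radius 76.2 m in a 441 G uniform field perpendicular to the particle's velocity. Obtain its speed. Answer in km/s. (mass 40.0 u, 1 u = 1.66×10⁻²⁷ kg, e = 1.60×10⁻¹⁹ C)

From qvB = mv²/r, v = qBr/m.
v = (1×1.60×10^-19)(0.0441)(76.2) / (6.64×10^-26) = 8.10×10^6 m/s.

v ≈ 8100 km/s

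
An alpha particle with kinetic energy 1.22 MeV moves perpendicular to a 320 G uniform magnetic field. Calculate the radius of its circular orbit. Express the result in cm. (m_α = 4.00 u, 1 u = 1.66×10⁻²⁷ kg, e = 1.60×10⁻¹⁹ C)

Convert the energy: K = 1.22 MeV = 1.95×10^-13 J.
v = √(2K/m) = √(2·1.95×10^-13/6.64×10^-27) = 7.67×10^6 m/s.
r = mv/(qB) = (6.64×10^-27)(7.67×10^6) / [(2×1.60×10^-19)(0.0320)] = 4.97 m.

r ≈ 497 cm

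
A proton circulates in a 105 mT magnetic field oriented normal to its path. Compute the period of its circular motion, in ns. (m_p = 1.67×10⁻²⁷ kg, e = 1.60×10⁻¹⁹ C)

The cyclotron period is independent of speed: T = 2πm/(qB).
T = 2π(1.67×10^-27) / [(1×1.60×10^-19)(0.105)] = 6.25×10^-7 s.

T ≈ 625 ns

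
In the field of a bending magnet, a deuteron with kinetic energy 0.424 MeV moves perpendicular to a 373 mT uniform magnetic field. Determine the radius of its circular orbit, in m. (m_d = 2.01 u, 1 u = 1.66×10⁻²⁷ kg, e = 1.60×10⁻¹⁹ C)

r ≈ 0.357 m

Convert the energy: K = 0.424 MeV = 6.78×10^-14 J.
v = √(2K/m) = √(2·6.78×10^-14/3.34×10^-27) = 6.38×10^6 m/s.
r = mv/(qB) = (3.34×10^-27)(6.38×10^6) / [(1×1.60×10^-19)(0.373)] = 0.357 m.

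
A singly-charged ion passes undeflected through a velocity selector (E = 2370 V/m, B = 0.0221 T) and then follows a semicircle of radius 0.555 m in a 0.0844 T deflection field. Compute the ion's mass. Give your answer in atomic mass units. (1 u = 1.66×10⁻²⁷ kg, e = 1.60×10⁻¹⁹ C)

v = E/B₁ = 1.07×10^5 m/s.
From r = mv/(qB₂), m = qB₂r/v = (1×1.60×10^-19)(0.0844)(0.555) / (1.07×10^5) = 6.99×10^-26 kg.
In atomic mass units: m = 6.99×10^-26 / 1.66×10^-27 = 42.1 u.

m ≈ 42.1 u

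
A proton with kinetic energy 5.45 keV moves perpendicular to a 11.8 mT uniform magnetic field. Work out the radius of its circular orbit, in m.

Convert the energy: K = 5.45 keV = 8.72×10^-16 J.
v = √(2K/m) = √(2·8.72×10^-16/1.67×10^-27) = 1.02×10^6 m/s.
r = mv/(qB) = (1.67×10^-27)(1.02×10^6) / [(1×1.60×10^-19)(0.0118)] = 0.904 m.

r ≈ 0.904 m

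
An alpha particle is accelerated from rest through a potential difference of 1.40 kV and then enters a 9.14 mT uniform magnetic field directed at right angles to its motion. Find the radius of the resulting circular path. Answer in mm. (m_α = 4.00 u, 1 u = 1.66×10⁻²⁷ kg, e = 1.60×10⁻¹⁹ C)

r ≈ 834 mm

The kinetic energy gained is K = qV = (2×1.60×10^-19)(1400) = 4.48×10^-16 J.
v = √(2K/m) = 3.67×10^5 m/s.
r = mv/(qB) = (6.64×10^-27)(3.67×10^5) / [(2×1.60×10^-19)(9.14×10^-3)] = 0.834 m.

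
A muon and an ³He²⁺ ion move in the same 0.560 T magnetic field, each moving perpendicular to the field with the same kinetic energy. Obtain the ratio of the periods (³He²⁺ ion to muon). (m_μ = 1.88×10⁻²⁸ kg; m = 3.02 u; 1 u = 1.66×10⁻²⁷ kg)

T = 2πm/(qB) is independent of speed, so T₂/T₁ = (m₂/q₂)/(m₁/q₁).
T_{³He²⁺ ion}/T_{muon} = (5.01×10^-27/2e) / (1.88×10^-28/1e) = 13.3.

ratio ≈ 13.3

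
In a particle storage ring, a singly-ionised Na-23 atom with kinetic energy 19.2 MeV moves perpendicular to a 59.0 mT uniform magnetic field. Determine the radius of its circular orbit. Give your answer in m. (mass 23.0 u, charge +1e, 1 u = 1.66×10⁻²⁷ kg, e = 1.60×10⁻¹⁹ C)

r ≈ 51.3 m

Convert the energy: K = 19.2 MeV = 3.07×10^-12 J.
v = √(2K/m) = √(2·3.07×10^-12/3.82×10^-26) = 1.27×10^7 m/s.
r = mv/(qB) = (3.82×10^-26)(1.27×10^7) / [(1×1.60×10^-19)(0.0590)] = 51.3 m.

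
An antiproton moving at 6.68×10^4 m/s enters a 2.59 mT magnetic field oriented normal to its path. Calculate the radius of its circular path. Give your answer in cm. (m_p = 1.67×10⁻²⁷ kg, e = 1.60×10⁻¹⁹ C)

r ≈ 26.9 cm

The magnetic force provides the centripetal force: qvB = mv²/r, so r = mv/(qB).
r = (1.67×10^-27 kg)(6.68×10^4 m/s) / [(1×1.60×10^-19 C)(2.59×10^-3 T)] = 0.269 m.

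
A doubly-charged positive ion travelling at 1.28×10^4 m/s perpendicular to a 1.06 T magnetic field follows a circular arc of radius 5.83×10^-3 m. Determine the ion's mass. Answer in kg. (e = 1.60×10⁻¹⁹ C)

m ≈ 1.54×10^-25 kg

qvB = mv²/r ⇒ m = qBr/v.
m = (2×1.60×10^-19)(1.06)(5.83×10^-3) / (1.28×10^4) = 1.54×10^-25 kg.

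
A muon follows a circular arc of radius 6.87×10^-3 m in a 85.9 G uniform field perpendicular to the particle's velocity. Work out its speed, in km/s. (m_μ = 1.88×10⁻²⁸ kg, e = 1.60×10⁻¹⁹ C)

v ≈ 50.2 km/s

From qvB = mv²/r, v = qBr/m.
v = (1×1.60×10^-19)(8.59×10^-3)(6.87×10^-3) / (1.88×10^-28) = 5.02×10^4 m/s.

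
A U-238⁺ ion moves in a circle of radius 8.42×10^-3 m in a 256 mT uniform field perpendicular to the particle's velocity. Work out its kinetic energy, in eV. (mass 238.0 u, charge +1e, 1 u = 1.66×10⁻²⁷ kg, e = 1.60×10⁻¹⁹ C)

K ≈ 0.941 eV

v = qBr/m = (1×1.60×10^-19)(0.256)(8.42×10^-3) / (3.95×10^-25) = 873 m/s.
K = ½mv² = 0.5·(3.95×10^-25)·(873)² = 1.51×10^-19 J = 0.941 eV.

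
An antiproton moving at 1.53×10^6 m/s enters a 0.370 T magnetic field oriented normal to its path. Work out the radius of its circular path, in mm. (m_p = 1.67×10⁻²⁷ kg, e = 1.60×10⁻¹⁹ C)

r ≈ 43.2 mm

The magnetic force provides the centripetal force: qvB = mv²/r, so r = mv/(qB).
r = (1.67×10^-27 kg)(1.53×10^6 m/s) / [(1×1.60×10^-19 C)(0.370 T)] = 0.0432 m.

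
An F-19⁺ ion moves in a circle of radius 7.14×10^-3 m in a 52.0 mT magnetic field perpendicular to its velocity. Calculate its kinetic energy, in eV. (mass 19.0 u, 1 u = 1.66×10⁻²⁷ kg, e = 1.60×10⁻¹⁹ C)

v = qBr/m = (1×1.60×10^-19)(0.0520)(7.14×10^-3) / (3.15×10^-26) = 1880 m/s.
K = ½mv² = 0.5·(3.15×10^-26)·(1880)² = 5.59×10^-20 J = 0.350 eV.

K ≈ 0.350 eV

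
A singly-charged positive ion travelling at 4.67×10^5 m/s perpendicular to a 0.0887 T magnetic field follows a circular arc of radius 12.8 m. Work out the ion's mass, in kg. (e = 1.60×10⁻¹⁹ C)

qvB = mv²/r ⇒ m = qBr/v.
m = (1×1.60×10^-19)(0.0887)(12.8) / (4.67×10^5) = 3.89×10^-25 kg.

m ≈ 3.89×10^-25 kg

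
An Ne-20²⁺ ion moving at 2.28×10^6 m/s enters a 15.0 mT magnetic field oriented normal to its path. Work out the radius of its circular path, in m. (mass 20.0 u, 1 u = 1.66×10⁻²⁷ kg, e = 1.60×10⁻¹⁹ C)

r ≈ 15.8 m

The magnetic force provides the centripetal force: qvB = mv²/r, so r = mv/(qB).
r = (3.32×10^-26 kg)(2.28×10^6 m/s) / [(2×1.60×10^-19 C)(0.0150 T)] = 15.8 m.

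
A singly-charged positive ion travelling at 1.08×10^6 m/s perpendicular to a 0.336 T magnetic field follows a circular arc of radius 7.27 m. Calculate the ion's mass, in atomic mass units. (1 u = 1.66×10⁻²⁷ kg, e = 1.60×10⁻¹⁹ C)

m ≈ 218 u

qvB = mv²/r ⇒ m = qBr/v.
m = (1×1.60×10^-19)(0.336)(7.27) / (1.08×10^6) = 3.62×10^-25 kg = 218 u.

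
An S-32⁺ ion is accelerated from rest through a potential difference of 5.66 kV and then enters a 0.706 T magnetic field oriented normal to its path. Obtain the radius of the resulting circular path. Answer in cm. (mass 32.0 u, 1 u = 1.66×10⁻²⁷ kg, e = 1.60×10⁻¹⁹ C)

r ≈ 8.68 cm

The kinetic energy gained is K = qV = (1×1.60×10^-19)(5660) = 9.06×10^-16 J.
v = √(2K/m) = 1.85×10^5 m/s.
r = mv/(qB) = (5.31×10^-26)(1.85×10^5) / [(1×1.60×10^-19)(0.706)] = 0.0868 m.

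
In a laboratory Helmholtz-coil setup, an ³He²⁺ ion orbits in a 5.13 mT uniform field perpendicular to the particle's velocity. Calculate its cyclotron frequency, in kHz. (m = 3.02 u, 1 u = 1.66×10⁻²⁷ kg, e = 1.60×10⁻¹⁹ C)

f = qB/(2πm) = (2×1.60×10^-19)(5.13×10^-3) / [2π(5.01×10^-27)] = 5.21×10^4 Hz.

f ≈ 52.1 kHz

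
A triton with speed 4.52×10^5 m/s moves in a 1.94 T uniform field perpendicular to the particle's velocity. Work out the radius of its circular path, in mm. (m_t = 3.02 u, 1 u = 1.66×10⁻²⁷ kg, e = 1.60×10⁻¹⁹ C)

The magnetic force provides the centripetal force: qvB = mv²/r, so r = mv/(qB).
r = (5.01×10^-27 kg)(4.52×10^5 m/s) / [(1×1.60×10^-19 C)(1.94 T)] = 7.30×10^-3 m.

r ≈ 7.30 mm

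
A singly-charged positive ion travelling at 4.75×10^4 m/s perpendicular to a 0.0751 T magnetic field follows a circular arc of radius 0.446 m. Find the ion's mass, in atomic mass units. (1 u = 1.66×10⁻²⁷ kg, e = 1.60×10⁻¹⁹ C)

qvB = mv²/r ⇒ m = qBr/v.
m = (1×1.60×10^-19)(0.0751)(0.446) / (4.75×10^4) = 1.13×10^-25 kg = 68.0 u.

m ≈ 68.0 u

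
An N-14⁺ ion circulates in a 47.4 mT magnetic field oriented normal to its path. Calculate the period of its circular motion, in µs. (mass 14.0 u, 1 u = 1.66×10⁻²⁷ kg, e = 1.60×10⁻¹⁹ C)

The cyclotron period is independent of speed: T = 2πm/(qB).
T = 2π(2.32×10^-26) / [(1×1.60×10^-19)(0.0474)] = 1.93×10^-5 s.

T ≈ 19.3 µs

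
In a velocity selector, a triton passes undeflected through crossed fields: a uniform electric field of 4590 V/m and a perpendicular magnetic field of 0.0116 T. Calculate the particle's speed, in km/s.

For zero net force, qE = qvB, so v = E/B.
v = (4590) / (0.0116) = 3.96×10^5 m/s.

v ≈ 396 km/s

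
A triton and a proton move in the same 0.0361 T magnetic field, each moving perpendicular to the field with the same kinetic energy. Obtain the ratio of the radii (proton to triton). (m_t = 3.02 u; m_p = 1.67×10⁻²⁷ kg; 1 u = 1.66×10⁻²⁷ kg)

r = √(2mK)/(qB) ⇒ at equal K, r ∝ √m/q.
r_{proton}/r_{triton} = 0.577.

ratio ≈ 0.577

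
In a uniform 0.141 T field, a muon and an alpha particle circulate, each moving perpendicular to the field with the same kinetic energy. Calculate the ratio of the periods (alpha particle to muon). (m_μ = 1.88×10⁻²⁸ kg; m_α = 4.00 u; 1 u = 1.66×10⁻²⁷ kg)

ratio ≈ 17.7

T = 2πm/(qB) is independent of speed, so T₂/T₁ = (m₂/q₂)/(m₁/q₁).
T_{alpha particle}/T_{muon} = (6.64×10^-27/2e) / (1.88×10^-28/1e) = 17.7.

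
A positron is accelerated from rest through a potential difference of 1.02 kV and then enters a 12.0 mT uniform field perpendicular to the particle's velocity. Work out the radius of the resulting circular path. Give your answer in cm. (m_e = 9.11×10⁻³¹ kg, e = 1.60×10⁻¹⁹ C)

r ≈ 0.898 cm

The kinetic energy gained is K = qV = (1×1.60×10^-19)(1020) = 1.63×10^-16 J.
v = √(2K/m) = 1.89×10^7 m/s.
r = mv/(qB) = (9.11×10^-31)(1.89×10^7) / [(1×1.60×10^-19)(0.0120)] = 8.98×10^-3 m.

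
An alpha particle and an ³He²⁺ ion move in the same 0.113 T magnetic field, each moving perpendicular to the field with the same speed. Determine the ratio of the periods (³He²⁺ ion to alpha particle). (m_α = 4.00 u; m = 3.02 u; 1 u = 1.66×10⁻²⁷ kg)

T = 2πm/(qB) is independent of speed, so T₂/T₁ = (m₂/q₂)/(m₁/q₁).
T_{³He²⁺ ion}/T_{alpha particle} = (5.01×10^-27/2e) / (6.64×10^-27/2e) = 0.755.

ratio ≈ 0.755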